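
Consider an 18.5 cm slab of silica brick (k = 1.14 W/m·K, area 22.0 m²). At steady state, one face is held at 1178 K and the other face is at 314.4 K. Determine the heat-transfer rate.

Q = kA·ΔT/L = 1.14 × 22.0 × |1178 K − 314.4 K| / 0.185 = 1.17×10^5 W

Q = 117 kW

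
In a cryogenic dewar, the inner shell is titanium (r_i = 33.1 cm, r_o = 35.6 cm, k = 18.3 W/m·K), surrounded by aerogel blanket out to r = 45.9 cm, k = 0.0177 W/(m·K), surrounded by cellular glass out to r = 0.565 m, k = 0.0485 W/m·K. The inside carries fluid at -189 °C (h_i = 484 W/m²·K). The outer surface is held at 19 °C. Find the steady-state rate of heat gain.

Series thermal resistances, inner to outer:
  R_conv,in = 1/(4πr²h) = 1/(4π·0.331²·484) = 0.001501 K/W
  R_titanium = (1/0.331 − 1/0.356)/(4πk) = 0.2122/(4π·18.3) = 9.226×10^-4 K/W
  R_aerogel blanket = (1/0.356 − 1/0.459)/(4πk) = 0.6303/(4π·0.0177) = 2.834 K/W
  R_cellular glass = (1/0.459 − 1/0.565)/(4πk) = 0.4087/(4π·0.0485) = 0.6706 K/W
ΣR = 0.001501 + 9.226×10^-4 + 2.834 + 0.6706 = 3.507 K/W
Q = ΔT/ΣR = (-189 °C − 19 °C)/3.507 = -59.3 W
(Negative Q ⇒ heat flows inward; heat gain = 59.3 W.)

Q = 59.3 W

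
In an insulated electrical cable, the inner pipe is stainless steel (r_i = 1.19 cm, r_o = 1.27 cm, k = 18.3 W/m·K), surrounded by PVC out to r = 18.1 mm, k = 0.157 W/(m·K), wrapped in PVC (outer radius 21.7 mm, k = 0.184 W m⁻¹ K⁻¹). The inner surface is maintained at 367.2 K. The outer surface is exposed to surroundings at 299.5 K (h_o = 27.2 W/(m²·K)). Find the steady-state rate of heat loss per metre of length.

Q' = 86.1 W/m

Series thermal resistances, inner to outer:
  R'_stainless steel = ln(0.0127/0.0119)/(2πk) = 0.06506/(2π·18.3) = 5.659×10^-4 m·K/W
  R'_PVC = ln(0.0181/0.0127)/(2πk) = 0.3543/(2π·0.157) = 0.3592 m·K/W
  R'_PVC = ln(0.0217/0.0181)/(2πk) = 0.1814/(2π·0.184) = 0.1569 m·K/W
  R'_conv,out = 1/(2πr h) = 1/(2π·0.0217·27.2) = 0.2696 m·K/W
ΣR = 5.659×10^-4 + 0.3592 + 0.1569 + 0.2696 = 0.7863 m·K/W
Q' = ΔT/ΣR = (367.2 K − 299.5 K)/0.7863 = 86.1 W/m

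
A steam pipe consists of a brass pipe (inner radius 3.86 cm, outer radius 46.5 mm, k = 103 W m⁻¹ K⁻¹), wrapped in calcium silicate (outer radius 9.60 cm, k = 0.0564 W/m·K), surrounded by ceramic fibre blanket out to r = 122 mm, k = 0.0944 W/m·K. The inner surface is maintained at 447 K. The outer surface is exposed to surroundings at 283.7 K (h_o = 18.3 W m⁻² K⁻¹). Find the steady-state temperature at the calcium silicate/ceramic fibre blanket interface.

T = 314.5 K

Resistance network (inner→outer):
  R'_brass = ln(0.0465/0.0386)/(2πk) = 0.1862/(2π·103) = 2.877×10^-4 m·K/W
  R'_calcium silicate = ln(0.0960/0.0465)/(2πk) = 0.7249/(2π·0.0564) = 2.046 m·K/W
  R'_ceramic fibre blanket = ln(0.122/0.0960)/(2πk) = 0.2397/(2π·0.0944) = 0.4041 m·K/W
  R'_conv,out = 1/(2πr h) = 1/(2π·0.122·18.3) = 0.07129 m·K/W
ΣR = 2.877×10^-4 + 2.046 + 0.4041 + 0.07129 = 2.522 m·K/W
Q' = ΔT/ΣR = (447 K − 283.7 K)/2.522 = 64.75 W/m
From the inner boundary to the calcium silicate/ceramic fibre blanket interface, ΣR_partial = 2.046 m·K/W.
T_interface = T_in − Q'·ΣR_partial = 447 K − (64.75)(2.046) = 314.5 K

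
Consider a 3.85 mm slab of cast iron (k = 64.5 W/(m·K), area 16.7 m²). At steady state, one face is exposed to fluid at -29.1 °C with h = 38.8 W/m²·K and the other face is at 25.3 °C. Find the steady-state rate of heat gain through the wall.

Q = 35200 W

Treat each layer as a resistance in series:
  R_conv,in = 1/(hA) = 1/(38.8·16.7) = 0.001543 K/W
  R_cast iron = L/(kA) = 0.00385/(64.5·16.7) = 3.574×10^-6 K/W
ΣR = 0.001543 + 3.574×10^-6 = 0.001547 K/W
Q = ΔT/ΣR = (-29.1 °C − 25.3 °C)/0.001547 = -35200 W
(Negative Q ⇒ heat flows inward; heat gain = 35200 W.)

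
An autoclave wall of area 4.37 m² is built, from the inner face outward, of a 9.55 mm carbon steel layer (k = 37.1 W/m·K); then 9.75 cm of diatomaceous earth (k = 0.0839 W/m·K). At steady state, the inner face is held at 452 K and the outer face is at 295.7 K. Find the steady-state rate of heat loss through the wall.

Series thermal resistances, inner to outer:
  R_carbon steel = L/(kA) = 0.00955/(37.1·4.37) = 5.890×10^-5 K/W
  R_diatomaceous earth = L/(kA) = 0.0975/(0.0839·4.37) = 0.2659 K/W
ΣR = 5.890×10^-5 + 0.2659 = 0.2660 K/W
Q = ΔT/ΣR = (452 K − 295.7 K)/0.2660 = 588 W

Q = 588 W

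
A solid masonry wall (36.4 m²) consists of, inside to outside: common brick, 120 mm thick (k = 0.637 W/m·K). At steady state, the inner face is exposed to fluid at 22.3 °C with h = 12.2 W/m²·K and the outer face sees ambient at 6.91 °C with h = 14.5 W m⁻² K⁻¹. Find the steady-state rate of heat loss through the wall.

Resistance network (inner→outer):
  R_conv,in = 1/(hA) = 1/(12.2·36.4) = 0.002252 K/W
  R_common brick = L/(kA) = 0.120/(0.637·36.4) = 0.005175 K/W
  R_conv,out = 1/(hA) = 1/(14.5·36.4) = 0.001895 K/W
ΣR = 0.002252 + 0.005175 + 0.001895 = 0.009322 K/W
Q = ΔT/ΣR = (22.3 °C − 6.91 °C)/0.009322 = 1650 W

Q = 1650 W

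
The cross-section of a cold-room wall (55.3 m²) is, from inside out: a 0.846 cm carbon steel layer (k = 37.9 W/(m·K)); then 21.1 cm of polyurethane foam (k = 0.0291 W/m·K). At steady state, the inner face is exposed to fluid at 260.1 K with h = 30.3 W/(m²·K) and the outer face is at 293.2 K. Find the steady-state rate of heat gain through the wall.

Resistance network (inner→outer):
  R_conv,in = 1/(hA) = 1/(30.3·55.3) = 5.968×10^-4 K/W
  R_carbon steel = L/(kA) = 0.00846/(37.9·55.3) = 4.037×10^-6 K/W
  R_polyurethane foam = L/(kA) = 0.211/(0.0291·55.3) = 0.1311 K/W
ΣR = 5.968×10^-4 + 4.037×10^-6 + 0.1311 = 0.1317 K/W
Q = ΔT/ΣR = (260.1 K − 293.2 K)/0.1317 = -251 W
(Negative Q ⇒ heat flows inward; heat gain = 251 W.)

Q = 251 W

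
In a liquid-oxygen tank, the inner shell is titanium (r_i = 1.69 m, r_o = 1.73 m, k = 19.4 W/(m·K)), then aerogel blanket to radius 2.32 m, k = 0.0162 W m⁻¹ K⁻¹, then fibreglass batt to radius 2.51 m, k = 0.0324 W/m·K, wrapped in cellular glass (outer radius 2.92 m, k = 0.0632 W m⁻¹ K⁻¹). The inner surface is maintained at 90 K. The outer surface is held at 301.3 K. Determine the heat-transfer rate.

Q = 242 W

Treat each layer as a resistance in series:
  R_titanium = (1/1.69 − 1/1.73)/(4πk) = 0.01368/(4π·19.4) = 5.612×10^-5 K/W
  R_aerogel blanket = (1/1.73 − 1/2.32)/(4πk) = 0.1470/(4π·0.0162) = 0.7221 K/W
  R_fibreglass batt = (1/2.32 − 1/2.51)/(4πk) = 0.03263/(4π·0.0324) = 0.08014 K/W
  R_cellular glass = (1/2.51 − 1/2.92)/(4πk) = 0.05594/(4π·0.0632) = 0.07044 K/W
ΣR = 5.612×10^-5 + 0.7221 + 0.08014 + 0.07044 = 0.8727 K/W
Q = ΔT/ΣR = (90 K − 301.3 K)/0.8727 = -242 W
(Negative Q ⇒ heat flows inward; heat gain = 242 W.)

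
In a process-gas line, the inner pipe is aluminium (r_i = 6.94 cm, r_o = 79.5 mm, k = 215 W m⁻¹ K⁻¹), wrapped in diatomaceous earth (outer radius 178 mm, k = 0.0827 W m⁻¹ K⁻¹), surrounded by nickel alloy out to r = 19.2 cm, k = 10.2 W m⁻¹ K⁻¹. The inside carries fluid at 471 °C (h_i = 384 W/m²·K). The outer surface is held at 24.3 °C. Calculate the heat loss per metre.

Q' = 287 W/m

Series thermal resistances, inner to outer:
  R'_conv,in = 1/(2πr h) = 1/(2π·0.0694·384) = 0.005972 m·K/W
  R'_aluminium = ln(0.0795/0.0694)/(2πk) = 0.1359/(2π·215) = 1.006×10^-4 m·K/W
  R'_diatomaceous earth = ln(0.178/0.0795)/(2πk) = 0.8060/(2π·0.0827) = 1.551 m·K/W
  R'_nickel alloy = ln(0.192/0.178)/(2πk) = 0.07571/(2π·10.2) = 0.001181 m·K/W
ΣR = 0.005972 + 1.006×10^-4 + 1.551 + 0.001181 = 1.558 m·K/W
Q' = ΔT/ΣR = (471 °C − 24.3 °C)/1.558 = 287 W/m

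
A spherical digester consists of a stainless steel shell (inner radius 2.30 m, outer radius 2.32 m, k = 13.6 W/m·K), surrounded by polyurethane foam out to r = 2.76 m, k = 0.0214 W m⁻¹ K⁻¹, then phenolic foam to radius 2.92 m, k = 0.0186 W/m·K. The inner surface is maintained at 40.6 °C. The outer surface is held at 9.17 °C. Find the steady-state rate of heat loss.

Series thermal resistances, inner to outer:
  R_stainless steel = (1/2.30 − 1/2.32)/(4πk) = 0.003748/(4π·13.6) = 2.193×10^-5 K/W
  R_polyurethane foam = (1/2.32 − 1/2.76)/(4πk) = 0.06872/(4π·0.0214) = 0.2555 K/W
  R_phenolic foam = (1/2.76 − 1/2.92)/(4πk) = 0.01985/(4π·0.0186) = 0.08494 K/W
ΣR = 2.193×10^-5 + 0.2555 + 0.08494 = 0.3405 K/W
Q = ΔT/ΣR = (40.6 °C − 9.17 °C)/0.3405 = 92.3 W

Q = 92.3 W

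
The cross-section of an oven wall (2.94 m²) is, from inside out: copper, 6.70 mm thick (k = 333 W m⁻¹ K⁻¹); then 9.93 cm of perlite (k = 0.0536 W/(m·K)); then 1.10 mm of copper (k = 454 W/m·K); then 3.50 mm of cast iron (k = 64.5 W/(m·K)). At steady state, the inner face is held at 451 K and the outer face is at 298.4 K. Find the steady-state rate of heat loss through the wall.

Treat each layer as a resistance in series:
  R_copper = L/(kA) = 0.00670/(333·2.94) = 6.844×10^-6 K/W
  R_perlite = L/(kA) = 0.0993/(0.0536·2.94) = 0.6301 K/W
  R_copper = L/(kA) = 0.00110/(454·2.94) = 8.241×10^-7 K/W
  R_cast iron = L/(kA) = 0.00350/(64.5·2.94) = 1.846×10^-5 K/W
ΣR = 6.844×10^-6 + 0.6301 + 8.241×10^-7 + 1.846×10^-5 = 0.6301 K/W
Q = ΔT/ΣR = (451 K − 298.4 K)/0.6301 = 242 W

Q = 242 W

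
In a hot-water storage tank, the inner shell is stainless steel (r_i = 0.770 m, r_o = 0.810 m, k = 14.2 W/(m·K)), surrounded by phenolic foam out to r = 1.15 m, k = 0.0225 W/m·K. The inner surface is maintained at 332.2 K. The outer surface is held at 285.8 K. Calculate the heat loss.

Q = 35.9 W

Resistance network (inner→outer):
  R_stainless steel = (1/0.770 − 1/0.810)/(4πk) = 0.06413/(4π·14.2) = 3.594×10^-4 K/W
  R_phenolic foam = (1/0.810 − 1/1.15)/(4πk) = 0.3650/(4π·0.0225) = 1.291 K/W
ΣR = 3.594×10^-4 + 1.291 = 1.291 K/W
Q = ΔT/ΣR = (332.2 K − 285.8 K)/1.291 = 35.9 W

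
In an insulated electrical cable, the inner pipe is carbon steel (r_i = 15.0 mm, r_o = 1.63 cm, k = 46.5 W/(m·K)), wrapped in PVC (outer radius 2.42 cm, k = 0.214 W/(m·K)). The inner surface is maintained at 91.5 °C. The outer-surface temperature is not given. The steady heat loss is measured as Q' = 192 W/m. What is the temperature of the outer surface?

T_out = 35.0 °C

Series resistances:
  R'_carbon steel = ln(0.0163/0.0150)/(2πk) = 0.08311/(2π·46.5) = 2.845×10^-4 m·K/W
  R'_PVC = ln(0.0242/0.0163)/(2πk) = 0.3952/(2π·0.214) = 0.2939 m·K/W
ΣR = 0.2942 m·K/W
ΔT = Q'·ΣR = 192 × 0.2942 = 56.49 K
Heat flows outward, so T_out = T_in − ΔT = 91.5 − 56.49 = 35.0 °C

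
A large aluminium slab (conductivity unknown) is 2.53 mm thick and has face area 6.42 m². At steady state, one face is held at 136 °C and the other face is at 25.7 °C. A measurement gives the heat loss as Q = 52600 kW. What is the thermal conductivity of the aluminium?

k = 188 W/m·K

ΣR = ΔT/Q = |136 − 25.7|/5.26×10^7 = 2.097×10^-6 K/W
L/(kA) = 2.097×10^-6 ⇒ k = 0.00253/(2.097×10^-6·6.42) = 188 W/m·K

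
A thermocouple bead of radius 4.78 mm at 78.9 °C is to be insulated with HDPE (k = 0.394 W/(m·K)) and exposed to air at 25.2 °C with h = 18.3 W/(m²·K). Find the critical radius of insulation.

r_cr = 4.31 cm

For a sphere, r_cr = 2k_ins/h = 2·0.394/18.3 = 0.0431 m = 4.31 cm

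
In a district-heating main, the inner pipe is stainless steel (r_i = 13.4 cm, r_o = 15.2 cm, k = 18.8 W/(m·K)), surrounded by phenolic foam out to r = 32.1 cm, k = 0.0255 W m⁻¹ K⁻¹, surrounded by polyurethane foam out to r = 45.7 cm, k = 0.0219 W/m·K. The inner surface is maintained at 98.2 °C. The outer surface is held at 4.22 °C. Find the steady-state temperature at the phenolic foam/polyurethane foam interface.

T = 37.6 °C

Series thermal resistances, inner to outer:
  R'_stainless steel = ln(0.152/0.134)/(2πk) = 0.1260/(2π·18.8) = 0.001067 m·K/W
  R'_phenolic foam = ln(0.321/0.152)/(2πk) = 0.7476/(2π·0.0255) = 4.666 m·K/W
  R'_polyurethane foam = ln(0.457/0.321)/(2πk) = 0.3532/(2π·0.0219) = 2.567 m·K/W
ΣR = 0.001067 + 4.666 + 2.567 = 7.234 m·K/W
Q' = ΔT/ΣR = (98.2 °C − 4.22 °C)/7.234 = 12.99 W/m
From the inner boundary to the phenolic foam/polyurethane foam interface, ΣR_partial = 4.667 m·K/W.
T_interface = T_in − Q'·ΣR_partial = 98.2 °C − (12.99)(4.667) = 37.6 °C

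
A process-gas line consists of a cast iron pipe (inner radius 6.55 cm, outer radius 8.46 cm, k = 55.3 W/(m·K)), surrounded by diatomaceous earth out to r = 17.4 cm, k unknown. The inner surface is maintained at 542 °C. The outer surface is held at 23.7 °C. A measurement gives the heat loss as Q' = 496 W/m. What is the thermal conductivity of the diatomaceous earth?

ΣR = ΔT/Q' = |542 − 23.7|/496 = 1.045 m·K/W
Known resistances:
  R'_cast iron = ln(0.0846/0.0655)/(2πk) = 0.2559/(2π·55.3) = 7.364×10^-4 m·K/W
R_diatomaceous earth = ΣR − ΣR_known = 1.045 − 7.364×10^-4 = 1.044 m·K/W
ln(r₂/r₁)/(2πk) = 1.044 ⇒ k = 0.7211/(2π·1.044) = 0.110 W/m·K

k = 0.110 W/m·K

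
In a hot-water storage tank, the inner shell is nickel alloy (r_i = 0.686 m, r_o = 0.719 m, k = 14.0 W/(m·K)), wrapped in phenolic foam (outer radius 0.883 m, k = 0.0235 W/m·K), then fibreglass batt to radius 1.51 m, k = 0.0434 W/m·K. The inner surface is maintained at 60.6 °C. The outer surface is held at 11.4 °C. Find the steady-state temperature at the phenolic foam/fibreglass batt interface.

T = 35.8 °C

Treat each layer as a resistance in series:
  R_nickel alloy = (1/0.686 − 1/0.719)/(4πk) = 0.06691/(4π·14.0) = 3.803×10^-4 K/W
  R_phenolic foam = (1/0.719 − 1/0.883)/(4πk) = 0.2583/(4π·0.0235) = 0.8747 K/W
  R_fibreglass batt = (1/0.883 − 1/1.51)/(4πk) = 0.4703/(4π·0.0434) = 0.8622 K/W
ΣR = 3.803×10^-4 + 0.8747 + 0.8622 = 1.737 K/W
Q = ΔT/ΣR = (60.6 °C − 11.4 °C)/1.737 = 28.32 W
From the inner boundary to the phenolic foam/fibreglass batt interface, ΣR_partial = 0.8751 K/W.
T_interface = T_in − Q·ΣR_partial = 60.6 °C − (28.32)(0.8751) = 35.8 °C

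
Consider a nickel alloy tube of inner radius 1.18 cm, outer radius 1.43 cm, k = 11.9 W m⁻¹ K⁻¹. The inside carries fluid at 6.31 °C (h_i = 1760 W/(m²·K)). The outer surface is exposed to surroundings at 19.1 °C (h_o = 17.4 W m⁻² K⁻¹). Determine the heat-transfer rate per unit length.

Q' = 19.7 W/m

Treat each layer as a resistance in series:
  R'_conv,in = 1/(2πr h) = 1/(2π·0.0118·1760) = 0.007663 m·K/W
  R'_nickel alloy = ln(0.0143/0.0118)/(2πk) = 0.1922/(2π·11.9) = 0.002570 m·K/W
  R'_conv,out = 1/(2πr h) = 1/(2π·0.0143·17.4) = 0.6396 m·K/W
ΣR = 0.007663 + 0.002570 + 0.6396 = 0.6498 m·K/W
Q' = ΔT/ΣR = (6.31 °C − 19.1 °C)/0.6498 = -19.7 W/m
(Negative Q' ⇒ heat flows inward; heat gain = 19.7 W/m.)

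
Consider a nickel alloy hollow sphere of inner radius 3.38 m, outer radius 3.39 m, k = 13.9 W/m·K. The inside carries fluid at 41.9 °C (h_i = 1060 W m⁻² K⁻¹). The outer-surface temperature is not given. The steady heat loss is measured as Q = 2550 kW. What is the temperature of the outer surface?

T_out = 12.4 °C

Series resistances:
  R_conv,in = 1/(4πr²h) = 1/(4π·3.38²·1060) = 6.571×10^-6 K/W
  R_nickel alloy = (1/3.38 − 1/3.39)/(4πk) = 8.727×10^-4/(4π·13.9) = 4.996×10^-6 K/W
ΣR = 1.157×10^-5 K/W
ΔT = Q·ΣR = 2.55×10^6 × 1.157×10^-5 = 29.50 K
Heat flows outward, so T_out = T_in − ΔT = 41.9 − 29.50 = 12.4 °C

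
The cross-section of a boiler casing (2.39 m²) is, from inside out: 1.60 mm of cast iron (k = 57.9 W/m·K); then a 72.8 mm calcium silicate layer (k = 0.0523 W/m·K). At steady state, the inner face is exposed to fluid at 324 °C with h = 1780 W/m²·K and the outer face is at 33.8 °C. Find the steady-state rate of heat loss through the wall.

Q = 498 W

Treat each layer as a resistance in series:
  R_conv,in = 1/(hA) = 1/(1780·2.39) = 2.351×10^-4 K/W
  R_cast iron = L/(kA) = 0.00160/(57.9·2.39) = 1.156×10^-5 K/W
  R_calcium silicate = L/(kA) = 0.0728/(0.0523·2.39) = 0.5824 K/W
ΣR = 2.351×10^-4 + 1.156×10^-5 + 0.5824 = 0.5826 K/W
Q = ΔT/ΣR = (324 °C − 33.8 °C)/0.5826 = 498 W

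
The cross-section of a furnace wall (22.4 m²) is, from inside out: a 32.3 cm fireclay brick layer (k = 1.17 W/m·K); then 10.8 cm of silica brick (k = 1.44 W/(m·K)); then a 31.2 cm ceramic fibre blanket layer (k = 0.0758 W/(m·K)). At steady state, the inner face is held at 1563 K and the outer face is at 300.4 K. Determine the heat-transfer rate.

Series thermal resistances, inner to outer:
  R_fireclay brick = L/(kA) = 0.323/(1.17·22.4) = 0.01232 K/W
  R_silica brick = L/(kA) = 0.108/(1.44·22.4) = 0.003348 K/W
  R_ceramic fibre blanket = L/(kA) = 0.312/(0.0758·22.4) = 0.1838 K/W
ΣR = 0.01232 + 0.003348 + 0.1838 = 0.1995 K/W
Q = ΔT/ΣR = (1563 K − 300.4 K)/0.1995 = 6330 W

Q = 6330 W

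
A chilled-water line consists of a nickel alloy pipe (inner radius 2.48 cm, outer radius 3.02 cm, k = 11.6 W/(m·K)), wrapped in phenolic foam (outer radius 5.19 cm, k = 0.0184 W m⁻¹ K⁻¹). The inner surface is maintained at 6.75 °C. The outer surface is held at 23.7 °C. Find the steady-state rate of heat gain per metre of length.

Resistance network (inner→outer):
  R'_nickel alloy = ln(0.0302/0.0248)/(2πk) = 0.1970/(2π·11.6) = 0.002703 m·K/W
  R'_phenolic foam = ln(0.0519/0.0302)/(2πk) = 0.5415/(2π·0.0184) = 4.684 m·K/W
ΣR = 0.002703 + 4.684 = 4.687 m·K/W
Q' = ΔT/ΣR = (6.75 °C − 23.7 °C)/4.687 = -3.62 W/m
(Negative Q' ⇒ heat flows inward; heat gain = 3.62 W/m.)

Q' = 3.62 W/m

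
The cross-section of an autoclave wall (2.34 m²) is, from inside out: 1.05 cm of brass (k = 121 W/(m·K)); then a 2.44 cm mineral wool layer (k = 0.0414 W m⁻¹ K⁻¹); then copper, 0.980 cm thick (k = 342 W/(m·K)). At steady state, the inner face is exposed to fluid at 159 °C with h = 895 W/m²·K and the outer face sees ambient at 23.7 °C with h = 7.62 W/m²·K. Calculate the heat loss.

Resistance network (inner→outer):
  R_conv,in = 1/(hA) = 1/(895·2.34) = 4.775×10^-4 K/W
  R_brass = L/(kA) = 0.0105/(121·2.34) = 3.708×10^-5 K/W
  R_mineral wool = L/(kA) = 0.0244/(0.0414·2.34) = 0.2519 K/W
  R_copper = L/(kA) = 0.00980/(342·2.34) = 1.225×10^-5 K/W
  R_conv,out = 1/(hA) = 1/(7.62·2.34) = 0.05608 K/W
ΣR = 4.775×10^-4 + 3.708×10^-5 + 0.2519 + 1.225×10^-5 + 0.05608 = 0.3085 K/W
Q = ΔT/ΣR = (159 °C − 23.7 °C)/0.3085 = 439 W

Q = 439 W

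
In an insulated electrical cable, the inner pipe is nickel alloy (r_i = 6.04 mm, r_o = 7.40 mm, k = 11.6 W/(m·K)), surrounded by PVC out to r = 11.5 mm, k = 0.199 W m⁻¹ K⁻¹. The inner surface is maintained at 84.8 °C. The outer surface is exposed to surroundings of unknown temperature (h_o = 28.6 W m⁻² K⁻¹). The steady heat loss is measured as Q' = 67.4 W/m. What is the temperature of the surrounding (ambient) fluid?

T_out = 28.2 °C

Sum the resistances:
  R'_nickel alloy = ln(0.00740/0.00604)/(2πk) = 0.2031/(2π·11.6) = 0.002786 m·K/W
  R'_PVC = ln(0.0115/0.00740)/(2πk) = 0.4409/(2π·0.199) = 0.3526 m·K/W
  R'_conv,out = 1/(2πr h) = 1/(2π·0.0115·28.6) = 0.4839 m·K/W
ΣR = 0.8393 m·K/W
ΔT = Q'·ΣR = 67.4 × 0.8393 = 56.57 K
Heat flows outward, so T_out = T_in − ΔT = 84.8 − 56.57 = 28.2 °C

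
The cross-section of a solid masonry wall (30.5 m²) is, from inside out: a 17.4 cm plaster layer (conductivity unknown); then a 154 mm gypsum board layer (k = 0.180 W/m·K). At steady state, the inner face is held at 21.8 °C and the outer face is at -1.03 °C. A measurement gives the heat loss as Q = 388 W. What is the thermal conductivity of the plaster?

ΣR = ΔT/Q = |21.8 − -1.03|/388 = 0.05884 K/W
Known resistances:
  R_gypsum board = L/(kA) = 0.154/(0.180·30.5) = 0.02805 K/W
R_plaster = ΣR − ΣR_known = 0.05884 − 0.02805 = 0.03079 K/W
L/(kA) = 0.03079 ⇒ k = 0.174/(0.03079·30.5) = 0.185 W/m·K

k = 0.185 W/m·K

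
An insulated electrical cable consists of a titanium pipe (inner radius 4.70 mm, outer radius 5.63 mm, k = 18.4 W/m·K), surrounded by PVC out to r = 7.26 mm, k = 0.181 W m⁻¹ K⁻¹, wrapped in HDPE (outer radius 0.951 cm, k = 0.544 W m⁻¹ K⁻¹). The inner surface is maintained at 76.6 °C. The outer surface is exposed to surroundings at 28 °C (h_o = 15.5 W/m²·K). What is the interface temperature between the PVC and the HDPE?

Treat each layer as a resistance in series:
  R'_titanium = ln(0.00563/0.00470)/(2πk) = 0.1805/(2π·18.4) = 0.001562 m·K/W
  R'_PVC = ln(0.00726/0.00563)/(2πk) = 0.2543/(2π·0.181) = 0.2236 m·K/W
  R'_HDPE = ln(0.00951/0.00726)/(2πk) = 0.2700/(2π·0.544) = 0.07898 m·K/W
  R'_conv,out = 1/(2πr h) = 1/(2π·0.00951·15.5) = 1.080 m·K/W
ΣR = 0.001562 + 0.2236 + 0.07898 + 1.080 = 1.384 m·K/W
Q' = ΔT/ΣR = (76.6 °C − 28 °C)/1.384 = 35.12 W/m
From the inner boundary to the PVC/HDPE interface, ΣR_partial = 0.2252 m·K/W.
T_interface = T_in − Q'·ΣR_partial = 76.6 °C − (35.12)(0.2252) = 68.7 °C

T = 68.7 °C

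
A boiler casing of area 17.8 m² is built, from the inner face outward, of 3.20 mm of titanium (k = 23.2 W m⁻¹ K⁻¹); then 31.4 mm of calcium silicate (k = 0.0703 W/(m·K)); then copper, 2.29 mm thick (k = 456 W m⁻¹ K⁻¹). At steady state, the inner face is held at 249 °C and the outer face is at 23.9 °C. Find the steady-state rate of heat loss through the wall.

Series thermal resistances, inner to outer:
  R_titanium = L/(kA) = 0.00320/(23.2·17.8) = 7.749×10^-6 K/W
  R_calcium silicate = L/(kA) = 0.0314/(0.0703·17.8) = 0.02509 K/W
  R_copper = L/(kA) = 0.00229/(456·17.8) = 2.821×10^-7 K/W
ΣR = 7.749×10^-6 + 0.02509 + 2.821×10^-7 = 0.02510 K/W
Q = ΔT/ΣR = (249 °C − 23.9 °C)/0.02510 = 8970 W

Q = 8.97 kW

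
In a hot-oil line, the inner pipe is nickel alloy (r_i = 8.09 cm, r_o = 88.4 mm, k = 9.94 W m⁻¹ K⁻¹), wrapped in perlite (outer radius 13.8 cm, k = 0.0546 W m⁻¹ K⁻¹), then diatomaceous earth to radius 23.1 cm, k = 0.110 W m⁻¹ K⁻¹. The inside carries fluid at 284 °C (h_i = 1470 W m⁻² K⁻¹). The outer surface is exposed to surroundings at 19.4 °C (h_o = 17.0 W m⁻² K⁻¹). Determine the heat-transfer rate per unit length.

Treat each layer as a resistance in series:
  R'_conv,in = 1/(2πr h) = 1/(2π·0.0809·1470) = 0.001338 m·K/W
  R'_nickel alloy = ln(0.0884/0.0809)/(2πk) = 0.08866/(2π·9.94) = 0.001420 m·K/W
  R'_perlite = ln(0.138/0.0884)/(2πk) = 0.4454/(2π·0.0546) = 1.298 m·K/W
  R'_diatomaceous earth = ln(0.231/0.138)/(2πk) = 0.5152/(2π·0.110) = 0.7454 m·K/W
  R'_conv,out = 1/(2πr h) = 1/(2π·0.231·17.0) = 0.04053 m·K/W
ΣR = 0.001338 + 0.001420 + 1.298 + 0.7454 + 0.04053 = 2.087 m·K/W
Q' = ΔT/ΣR = (284 °C − 19.4 °C)/2.087 = 127 W/m

Q' = 127 W/m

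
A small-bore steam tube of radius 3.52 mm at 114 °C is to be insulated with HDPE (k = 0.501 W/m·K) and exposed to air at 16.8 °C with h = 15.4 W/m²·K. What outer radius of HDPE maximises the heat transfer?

For a cylinder, r_cr = k_ins/h = 0.501/15.4 = 0.0325 m = 3.25 cm

r_cr = 3.25 cm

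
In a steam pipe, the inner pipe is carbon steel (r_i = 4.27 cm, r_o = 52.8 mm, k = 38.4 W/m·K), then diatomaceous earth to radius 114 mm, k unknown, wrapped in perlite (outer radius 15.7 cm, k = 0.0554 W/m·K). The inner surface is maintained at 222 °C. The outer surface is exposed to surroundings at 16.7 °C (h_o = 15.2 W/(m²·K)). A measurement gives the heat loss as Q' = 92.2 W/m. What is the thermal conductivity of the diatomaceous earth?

ΣR = ΔT/Q' = |222 − 16.7|/92.2 = 2.227 m·K/W
Known resistances:
  R'_carbon steel = ln(0.0528/0.0427)/(2πk) = 0.2123/(2π·38.4) = 8.800×10^-4 m·K/W
  R'_perlite = ln(0.157/0.114)/(2πk) = 0.3200/(2π·0.0554) = 0.9194 m·K/W
  R'_conv,out = 1/(2πr h) = 1/(2π·0.157·15.2) = 0.06669 m·K/W
R_diatomaceous earth = ΣR − ΣR_known = 2.227 − 0.9870 = 1.240 m·K/W
ln(r₂/r₁)/(2πk) = 1.240 ⇒ k = 0.7697/(2π·1.240) = 0.0988 W/m·K

k = 0.0988 W/m·K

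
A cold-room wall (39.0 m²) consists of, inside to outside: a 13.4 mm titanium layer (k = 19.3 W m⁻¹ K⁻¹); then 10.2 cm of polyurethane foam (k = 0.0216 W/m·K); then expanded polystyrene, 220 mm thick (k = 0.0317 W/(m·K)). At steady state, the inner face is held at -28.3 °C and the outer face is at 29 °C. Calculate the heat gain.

Q = 192 W

Resistance network (inner→outer):
  R_titanium = L/(kA) = 0.0134/(19.3·39.0) = 1.780×10^-5 K/W
  R_polyurethane foam = L/(kA) = 0.102/(0.0216·39.0) = 0.1211 K/W
  R_expanded polystyrene = L/(kA) = 0.220/(0.0317·39.0) = 0.1780 K/W
ΣR = 1.780×10^-5 + 0.1211 + 0.1780 = 0.2991 K/W
Q = ΔT/ΣR = (-28.3 °C − 29 °C)/0.2991 = -192 W
(Negative Q ⇒ heat flows inward; heat gain = 192 W.)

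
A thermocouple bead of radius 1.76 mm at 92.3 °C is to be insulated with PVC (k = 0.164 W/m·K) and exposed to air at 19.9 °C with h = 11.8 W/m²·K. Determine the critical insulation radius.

For a sphere, r_cr = 2k_ins/h = 2·0.164/11.8 = 0.0278 m = 2.78 cm

r_cr = 2.78 cm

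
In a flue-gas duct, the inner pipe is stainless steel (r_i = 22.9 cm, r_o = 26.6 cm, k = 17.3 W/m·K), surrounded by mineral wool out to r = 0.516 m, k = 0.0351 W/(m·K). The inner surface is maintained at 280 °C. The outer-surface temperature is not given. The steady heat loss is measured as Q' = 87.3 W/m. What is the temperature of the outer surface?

Series resistances:
  R'_stainless steel = ln(0.266/0.229)/(2πk) = 0.1498/(2π·17.3) = 0.001378 m·K/W
  R'_mineral wool = ln(0.516/0.266)/(2πk) = 0.6626/(2π·0.0351) = 3.004 m·K/W
ΣR = 3.006 m·K/W
ΔT = Q'·ΣR = 87.3 × 3.006 = 262.4 K
Heat flows outward, so T_out = T_in − ΔT = 280 − 262.4 = 17.6 °C

T_out = 17.6 °C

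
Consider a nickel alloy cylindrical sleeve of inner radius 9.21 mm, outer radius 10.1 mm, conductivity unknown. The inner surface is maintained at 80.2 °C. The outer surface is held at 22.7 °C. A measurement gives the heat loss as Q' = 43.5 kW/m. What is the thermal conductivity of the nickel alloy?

ΣR = ΔT/Q' = |80.2 − 22.7|/43500 = 0.001322 m·K/W
ln(r₂/r₁)/(2πk) = 0.001322 ⇒ k = 0.09225/(2π·0.001322) = 11.1 W/m·K

k = 11.1 W/m·K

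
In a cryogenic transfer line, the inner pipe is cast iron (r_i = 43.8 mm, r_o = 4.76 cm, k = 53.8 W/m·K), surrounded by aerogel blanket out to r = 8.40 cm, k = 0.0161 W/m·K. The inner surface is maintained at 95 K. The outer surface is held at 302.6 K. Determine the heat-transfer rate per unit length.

Treat each layer as a resistance in series:
  R'_cast iron = ln(0.0476/0.0438)/(2πk) = 0.08320/(2π·53.8) = 2.461×10^-4 m·K/W
  R'_aerogel blanket = ln(0.0840/0.0476)/(2πk) = 0.5680/(2π·0.0161) = 5.615 m·K/W
ΣR = 2.461×10^-4 + 5.615 = 5.615 m·K/W
Q' = ΔT/ΣR = (95 K − 302.6 K)/5.615 = -37.0 W/m
(Negative Q' ⇒ heat flows inward; heat gain = 37.0 W/m.)

Q' = 37.0 W/m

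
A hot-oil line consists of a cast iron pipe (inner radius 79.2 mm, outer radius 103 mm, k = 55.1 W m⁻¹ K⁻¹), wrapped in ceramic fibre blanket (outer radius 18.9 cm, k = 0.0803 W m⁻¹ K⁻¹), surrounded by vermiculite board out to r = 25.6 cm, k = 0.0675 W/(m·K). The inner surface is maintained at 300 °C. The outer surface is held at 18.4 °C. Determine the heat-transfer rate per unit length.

Treat each layer as a resistance in series:
  R'_cast iron = ln(0.103/0.0792)/(2πk) = 0.2628/(2π·55.1) = 7.590×10^-4 m·K/W
  R'_ceramic fibre blanket = ln(0.189/0.103)/(2πk) = 0.6070/(2π·0.0803) = 1.203 m·K/W
  R'_vermiculite board = ln(0.256/0.189)/(2πk) = 0.3034/(2π·0.0675) = 0.7154 m·K/W
ΣR = 7.590×10^-4 + 1.203 + 0.7154 = 1.919 m·K/W
Q' = ΔT/ΣR = (300 °C − 18.4 °C)/1.919 = 147 W/m

Q' = 147 W/m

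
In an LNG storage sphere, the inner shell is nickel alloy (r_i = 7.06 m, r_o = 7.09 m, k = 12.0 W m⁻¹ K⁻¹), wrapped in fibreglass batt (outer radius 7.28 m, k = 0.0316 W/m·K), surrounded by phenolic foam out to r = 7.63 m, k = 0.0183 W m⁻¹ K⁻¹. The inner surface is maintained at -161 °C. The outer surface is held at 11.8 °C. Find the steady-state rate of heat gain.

Q = 4710 W

Treat each layer as a resistance in series:
  R_nickel alloy = (1/7.06 − 1/7.09)/(4πk) = 5.993×10^-4/(4π·12.0) = 3.974×10^-6 K/W
  R_fibreglass batt = (1/7.09 − 1/7.28)/(4πk) = 0.003681/(4π·0.0316) = 0.009270 K/W
  R_phenolic foam = (1/7.28 − 1/7.63)/(4πk) = 0.006301/(4π·0.0183) = 0.02740 K/W
ΣR = 3.974×10^-6 + 0.009270 + 0.02740 = 0.03667 K/W
Q = ΔT/ΣR = (-161 °C − 11.8 °C)/0.03667 = -4710 W
(Negative Q ⇒ heat flows inward; heat gain = 4710 W.)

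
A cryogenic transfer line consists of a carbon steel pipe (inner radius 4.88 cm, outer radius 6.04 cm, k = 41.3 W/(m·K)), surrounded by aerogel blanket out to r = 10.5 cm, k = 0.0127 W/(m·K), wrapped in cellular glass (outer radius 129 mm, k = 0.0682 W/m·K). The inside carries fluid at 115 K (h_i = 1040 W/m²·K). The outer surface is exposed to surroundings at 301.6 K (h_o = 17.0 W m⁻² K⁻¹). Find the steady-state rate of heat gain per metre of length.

Treat each layer as a resistance in series:
  R'_conv,in = 1/(2πr h) = 1/(2π·0.0488·1040) = 0.003136 m·K/W
  R'_carbon steel = ln(0.0604/0.0488)/(2πk) = 0.2133/(2π·41.3) = 8.218×10^-4 m·K/W
  R'_aerogel blanket = ln(0.105/0.0604)/(2πk) = 0.5530/(2π·0.0127) = 6.930 m·K/W
  R'_cellular glass = ln(0.129/0.105)/(2πk) = 0.2059/(2π·0.0682) = 0.4804 m·K/W
  R'_conv,out = 1/(2πr h) = 1/(2π·0.129·17.0) = 0.07257 m·K/W
ΣR = 0.003136 + 8.218×10^-4 + 6.930 + 0.4804 + 0.07257 = 7.487 m·K/W
Q' = ΔT/ΣR = (115 K − 301.6 K)/7.487 = -24.9 W/m
(Negative Q' ⇒ heat flows inward; heat gain = 24.9 W/m.)

Q' = 24.9 W/m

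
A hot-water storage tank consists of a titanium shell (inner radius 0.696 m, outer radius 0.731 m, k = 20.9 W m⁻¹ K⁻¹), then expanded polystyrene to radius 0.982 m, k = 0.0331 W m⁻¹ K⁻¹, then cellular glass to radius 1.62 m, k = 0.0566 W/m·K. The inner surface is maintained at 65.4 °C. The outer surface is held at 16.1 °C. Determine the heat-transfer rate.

Resistance network (inner→outer):
  R_titanium = (1/0.696 − 1/0.731)/(4πk) = 0.06879/(4π·20.9) = 2.619×10^-4 K/W
  R_expanded polystyrene = (1/0.731 − 1/0.982)/(4πk) = 0.3497/(4π·0.0331) = 0.8406 K/W
  R_cellular glass = (1/0.982 − 1/1.62)/(4πk) = 0.4010/(4π·0.0566) = 0.5639 K/W
ΣR = 2.619×10^-4 + 0.8406 + 0.5639 = 1.405 K/W
Q = ΔT/ΣR = (65.4 °C − 16.1 °C)/1.405 = 35.1 W

Q = 35.1 W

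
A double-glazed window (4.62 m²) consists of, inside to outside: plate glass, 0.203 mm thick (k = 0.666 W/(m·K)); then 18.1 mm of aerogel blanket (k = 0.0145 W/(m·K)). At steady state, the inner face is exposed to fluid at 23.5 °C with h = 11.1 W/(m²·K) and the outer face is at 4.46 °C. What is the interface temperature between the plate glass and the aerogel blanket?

T = 22.2 °C

Series thermal resistances, inner to outer:
  R_conv,in = 1/(hA) = 1/(11.1·4.62) = 0.01950 K/W
  R_plate glass = L/(kA) = 2.03×10^-4/(0.666·4.62) = 6.598×10^-5 K/W
  R_aerogel blanket = L/(kA) = 0.0181/(0.0145·4.62) = 0.2702 K/W
ΣR = 0.01950 + 6.598×10^-5 + 0.2702 = 0.2898 K/W
Q = ΔT/ΣR = (23.5 °C − 4.46 °C)/0.2898 = 65.70 W
From the inner boundary to the plate glass/aerogel blanket interface, ΣR_partial = 0.01957 K/W.
T_interface = T_in − Q·ΣR_partial = 23.5 °C − (65.70)(0.01957) = 22.2 °C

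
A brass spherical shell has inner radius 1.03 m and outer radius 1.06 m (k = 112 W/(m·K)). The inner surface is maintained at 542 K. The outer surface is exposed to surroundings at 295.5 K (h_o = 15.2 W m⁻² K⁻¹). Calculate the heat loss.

Resistance network (inner→outer):
  R_brass = (1/1.03 − 1/1.06)/(4πk) = 0.02748/(4π·112) = 1.952×10^-5 K/W
  R_conv,out = 1/(4πr²h) = 1/(4π·1.06²·15.2) = 0.004659 K/W
ΣR = 1.952×10^-5 + 0.004659 = 0.004679 K/W
Q = ΔT/ΣR = (542 K − 295.5 K)/0.004679 = 52700 W

Q = 52.7 kW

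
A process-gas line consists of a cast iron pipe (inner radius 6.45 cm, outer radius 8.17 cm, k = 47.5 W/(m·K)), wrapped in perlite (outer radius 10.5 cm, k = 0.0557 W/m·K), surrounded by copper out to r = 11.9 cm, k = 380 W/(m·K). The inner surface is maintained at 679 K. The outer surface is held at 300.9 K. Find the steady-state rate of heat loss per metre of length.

Q' = 527 W/m

Series thermal resistances, inner to outer:
  R'_cast iron = ln(0.0817/0.0645)/(2πk) = 0.2364/(2π·47.5) = 7.921×10^-4 m·K/W
  R'_perlite = ln(0.105/0.0817)/(2πk) = 0.2509/(2π·0.0557) = 0.7169 m·K/W
  R'_copper = ln(0.119/0.105)/(2πk) = 0.1252/(2π·380) = 5.242×10^-5 m·K/W
ΣR = 7.921×10^-4 + 0.7169 + 5.242×10^-5 = 0.7177 m·K/W
Q' = ΔT/ΣR = (679 K − 300.9 K)/0.7177 = 527 W/m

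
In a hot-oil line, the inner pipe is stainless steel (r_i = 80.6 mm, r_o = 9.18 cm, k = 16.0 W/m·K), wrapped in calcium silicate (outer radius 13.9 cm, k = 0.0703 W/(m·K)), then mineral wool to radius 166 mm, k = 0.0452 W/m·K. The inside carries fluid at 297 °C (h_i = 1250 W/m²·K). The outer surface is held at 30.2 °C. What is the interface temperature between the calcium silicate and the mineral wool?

Series thermal resistances, inner to outer:
  R'_conv,in = 1/(2πr h) = 1/(2π·0.0806·1250) = 0.001580 m·K/W
  R'_stainless steel = ln(0.0918/0.0806)/(2πk) = 0.1301/(2π·16.0) = 0.001294 m·K/W
  R'_calcium silicate = ln(0.139/0.0918)/(2πk) = 0.4149/(2π·0.0703) = 0.9392 m·K/W
  R'_mineral wool = ln(0.166/0.139)/(2πk) = 0.1775/(2π·0.0452) = 0.6250 m·K/W
ΣR = 0.001580 + 0.001294 + 0.9392 + 0.6250 = 1.567 m·K/W
Q' = ΔT/ΣR = (297 °C − 30.2 °C)/1.567 = 170.3 W/m
From the inner boundary to the calcium silicate/mineral wool interface, ΣR_partial = 0.9421 m·K/W.
T_interface = T_in − Q'·ΣR_partial = 297 °C − (170.3)(0.9421) = 137 °C

T = 137 °C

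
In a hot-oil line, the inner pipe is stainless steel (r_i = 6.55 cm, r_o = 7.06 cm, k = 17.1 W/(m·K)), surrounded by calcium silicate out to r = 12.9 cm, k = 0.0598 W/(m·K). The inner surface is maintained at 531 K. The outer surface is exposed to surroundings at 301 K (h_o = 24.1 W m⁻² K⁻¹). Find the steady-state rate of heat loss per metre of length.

Q' = 139 W/m

Treat each layer as a resistance in series:
  R'_stainless steel = ln(0.0706/0.0655)/(2πk) = 0.07498/(2π·17.1) = 6.979×10^-4 m·K/W
  R'_calcium silicate = ln(0.129/0.0706)/(2πk) = 0.6028/(2π·0.0598) = 1.604 m·K/W
  R'_conv,out = 1/(2πr h) = 1/(2π·0.129·24.1) = 0.05119 m·K/W
ΣR = 6.979×10^-4 + 1.604 + 0.05119 = 1.656 m·K/W
Q' = ΔT/ΣR = (531 K − 301 K)/1.656 = 139 W/m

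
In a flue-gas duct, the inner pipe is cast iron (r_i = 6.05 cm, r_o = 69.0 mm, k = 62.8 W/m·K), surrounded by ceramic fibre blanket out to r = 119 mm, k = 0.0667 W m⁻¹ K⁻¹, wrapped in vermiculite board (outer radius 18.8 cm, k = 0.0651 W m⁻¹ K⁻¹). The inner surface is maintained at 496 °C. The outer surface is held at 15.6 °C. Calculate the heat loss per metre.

Series thermal resistances, inner to outer:
  R'_cast iron = ln(0.0690/0.0605)/(2πk) = 0.1315/(2π·62.8) = 3.332×10^-4 m·K/W
  R'_ceramic fibre blanket = ln(0.119/0.0690)/(2πk) = 0.5450/(2π·0.0667) = 1.300 m·K/W
  R'_vermiculite board = ln(0.188/0.119)/(2πk) = 0.4573/(2π·0.0651) = 1.118 m·K/W
ΣR = 3.332×10^-4 + 1.300 + 1.118 = 2.418 m·K/W
Q' = ΔT/ΣR = (496 °C − 15.6 °C)/2.418 = 199 W/m

Q' = 199 W/m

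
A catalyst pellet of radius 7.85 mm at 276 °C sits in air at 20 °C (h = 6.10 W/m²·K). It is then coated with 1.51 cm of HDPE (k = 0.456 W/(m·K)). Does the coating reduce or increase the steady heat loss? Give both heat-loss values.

increases: 1.21 → 6.50 W

Critical radius for a sphere: r_cr = 2k/h = 0.150 m = 15.0 cm.
Outer radius after coating: r₂ = 0.00785 + 0.0151 = 0.02295 m.
Since r₁ < r_cr and r₂ ≤ r_cr, the coating moves toward the maximum at r_cr — heat loss rises.
Bare: R = 1/(4πr₁²h) = 211.7 K/W; Q = 256/211.7 = 1.21 W.
Coated: R = R_cond + R_conv = 39.40 K/W; Q = 256/39.40 = 6.50 W.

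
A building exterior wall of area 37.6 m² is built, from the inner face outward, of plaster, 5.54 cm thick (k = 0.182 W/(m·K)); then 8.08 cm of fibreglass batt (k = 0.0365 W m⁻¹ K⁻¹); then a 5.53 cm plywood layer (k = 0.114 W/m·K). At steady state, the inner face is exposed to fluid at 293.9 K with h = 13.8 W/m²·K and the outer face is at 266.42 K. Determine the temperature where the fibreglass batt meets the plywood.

T = 270.75 K

Series thermal resistances, inner to outer:
  R_conv,in = 1/(hA) = 1/(13.8·37.6) = 0.001927 K/W
  R_plaster = L/(kA) = 0.0554/(0.182·37.6) = 0.008096 K/W
  R_fibreglass batt = L/(kA) = 0.0808/(0.0365·37.6) = 0.05887 K/W
  R_plywood = L/(kA) = 0.0553/(0.114·37.6) = 0.01290 K/W
ΣR = 0.001927 + 0.008096 + 0.05887 + 0.01290 = 0.08179 K/W
Q = ΔT/ΣR = (293.9 K − 266.42 K)/0.08179 = 336.0 W
From the inner boundary to the fibreglass batt/plywood interface, ΣR_partial = 0.06889 K/W.
T_interface = T_in − Q·ΣR_partial = 293.9 K − (336.0)(0.06889) = 270.75 K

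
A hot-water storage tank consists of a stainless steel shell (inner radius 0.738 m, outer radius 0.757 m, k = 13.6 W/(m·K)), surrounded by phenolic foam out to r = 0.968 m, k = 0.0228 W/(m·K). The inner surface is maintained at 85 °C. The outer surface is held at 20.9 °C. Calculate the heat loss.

Q = 63.8 W

Series thermal resistances, inner to outer:
  R_stainless steel = (1/0.738 − 1/0.757)/(4πk) = 0.03401/(4π·13.6) = 1.990×10^-4 K/W
  R_phenolic foam = (1/0.757 − 1/0.968)/(4πk) = 0.2879/(4π·0.0228) = 1.005 K/W
ΣR = 1.990×10^-4 + 1.005 = 1.005 K/W
Q = ΔT/ΣR = (85 °C − 20.9 °C)/1.005 = 63.8 W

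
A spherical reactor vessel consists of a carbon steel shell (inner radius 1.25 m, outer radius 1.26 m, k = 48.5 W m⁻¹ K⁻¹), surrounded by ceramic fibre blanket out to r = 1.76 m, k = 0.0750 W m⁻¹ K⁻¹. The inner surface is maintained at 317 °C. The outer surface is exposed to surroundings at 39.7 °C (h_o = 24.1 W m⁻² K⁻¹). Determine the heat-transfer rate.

Series thermal resistances, inner to outer:
  R_carbon steel = (1/1.25 − 1/1.26)/(4πk) = 0.006349/(4π·48.5) = 1.042×10^-5 K/W
  R_ceramic fibre blanket = (1/1.26 − 1/1.76)/(4πk) = 0.2255/(4π·0.0750) = 0.2392 K/W
  R_conv,out = 1/(4πr²h) = 1/(4π·1.76²·24.1) = 0.001066 K/W
ΣR = 1.042×10^-5 + 0.2392 + 0.001066 = 0.2403 K/W
Q = ΔT/ΣR = (317 °C − 39.7 °C)/0.2403 = 1150 W

Q = 1150 W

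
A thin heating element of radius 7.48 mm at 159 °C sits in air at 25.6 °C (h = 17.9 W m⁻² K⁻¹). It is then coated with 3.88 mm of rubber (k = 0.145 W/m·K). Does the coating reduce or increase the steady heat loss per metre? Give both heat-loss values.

Critical radius for a cylinder: r_cr = k/h = 0.00810 m = 0.810 cm.
Outer radius after coating: r₂ = 0.00748 + 0.00388 = 0.01136 m.
r₁ < r_cr < r₂: heat loss rises to a maximum at r_cr then falls. Whether the coating helps depends on whether Q(r₂) has dropped back below Q(r₁).
Bare: R = 1/(2πr₁h) = 1.189 m·K/W; Q = 133.4/1.189 = 112 W/m.
Coated: R = R_cond + R_conv = 1.241 m·K/W; Q = 133.4/1.241 = 107 W/m.

reduces: 112 → 107 W/m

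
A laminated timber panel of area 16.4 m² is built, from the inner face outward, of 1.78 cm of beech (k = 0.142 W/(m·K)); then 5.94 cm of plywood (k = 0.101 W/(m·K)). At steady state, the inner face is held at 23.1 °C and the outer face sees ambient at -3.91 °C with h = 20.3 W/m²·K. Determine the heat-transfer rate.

Q = 581 W

Resistance network (inner→outer):
  R_beech = L/(kA) = 0.0178/(0.142·16.4) = 0.007643 K/W
  R_plywood = L/(kA) = 0.0594/(0.101·16.4) = 0.03586 K/W
  R_conv,out = 1/(hA) = 1/(20.3·16.4) = 0.003004 K/W
ΣR = 0.007643 + 0.03586 + 0.003004 = 0.04651 K/W
Q = ΔT/ΣR = (23.1 °C − -3.91 °C)/0.04651 = 581 W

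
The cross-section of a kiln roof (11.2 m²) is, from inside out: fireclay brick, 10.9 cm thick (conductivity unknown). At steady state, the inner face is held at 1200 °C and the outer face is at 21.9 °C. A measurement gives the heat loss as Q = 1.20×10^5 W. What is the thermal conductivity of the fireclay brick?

ΣR = ΔT/Q = |1200 − 21.9|/1.20×10^5 = 0.009817 K/W
L/(kA) = 0.009817 ⇒ k = 0.109/(0.009817·11.2) = 0.991 W/m·K

k = 0.991 W/m·K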